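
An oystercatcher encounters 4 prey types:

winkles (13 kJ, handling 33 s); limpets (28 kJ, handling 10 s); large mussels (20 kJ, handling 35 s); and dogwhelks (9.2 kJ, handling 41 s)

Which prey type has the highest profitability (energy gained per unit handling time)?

limpets

In descending order of E/h:
limpets: 28/10 = 2.8 kJ/s
large mussels: 20/35 = 0.571 kJ/s
winkles: 13/33 = 0.394 kJ/s
dogwhelks: 9.2/41 = 0.224 kJ/s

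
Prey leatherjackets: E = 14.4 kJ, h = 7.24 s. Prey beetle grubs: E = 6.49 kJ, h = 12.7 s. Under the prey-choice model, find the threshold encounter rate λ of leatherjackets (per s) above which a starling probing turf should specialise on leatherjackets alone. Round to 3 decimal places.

0.048 per s

The zero-one rule: include beetle grubs iff E₂/h₂ > λE₁/(1+λh₁). Equality gives the switch point.
λE₁h₂ = E₂ + λE₂h₁ ⇒ λ = E₂/(E₁h₂ − E₂h₁) = 6.49/(182.9 − 46.99) = 0.04776 per s.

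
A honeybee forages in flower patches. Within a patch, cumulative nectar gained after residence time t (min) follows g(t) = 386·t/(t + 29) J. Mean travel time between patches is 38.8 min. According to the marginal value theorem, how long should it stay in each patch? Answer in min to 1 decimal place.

Optimal t* satisfies g'(t*) = g(t*)/(T + t*).
g'(t) = 386·29/(t + 29)². Setting 386·29/(t+29)² = 386t/[(t+29)(38.8+t)] gives 29(38.8+t) = t(t+29), so t² = 29×38.8 = 1125.
t* = √1125 = 33.54 min.

33.5 min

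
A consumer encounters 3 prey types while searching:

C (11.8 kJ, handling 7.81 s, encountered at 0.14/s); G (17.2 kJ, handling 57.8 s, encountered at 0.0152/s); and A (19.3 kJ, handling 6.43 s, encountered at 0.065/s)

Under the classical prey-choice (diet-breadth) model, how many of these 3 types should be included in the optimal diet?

2

E/h in descending order: A 3, C 1.51, G 0.298 kJ/s. The optimal diet is the largest prefix of this list for which every included type satisfies E_i/h_i > R on the types above it.
Rate on top 1: 0.8847. C: 1.51 > 0.8847 → include.
Rate on top 2: 1.157. G: 0.298 < 1.157 → exclude; stop.
Optimal diet: A, C — 2 of 3 types.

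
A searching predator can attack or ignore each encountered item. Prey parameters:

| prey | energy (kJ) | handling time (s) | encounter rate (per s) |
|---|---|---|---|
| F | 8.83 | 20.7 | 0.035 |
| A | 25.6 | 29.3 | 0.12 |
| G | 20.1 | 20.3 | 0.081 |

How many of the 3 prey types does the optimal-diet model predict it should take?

E/h in descending order: G 0.99, A 0.874, F 0.427 kJ/s. The optimal diet is the largest prefix of this list for which every included type satisfies E_i/h_i > R on the types above it.
Rate on top 1: 0.6157. A: 0.874 > 0.6157 → include.
Rate on top 2: 0.763. F: 0.427 < 0.763 → exclude; stop.
Optimal diet: G, A — 2 of 3 types.

2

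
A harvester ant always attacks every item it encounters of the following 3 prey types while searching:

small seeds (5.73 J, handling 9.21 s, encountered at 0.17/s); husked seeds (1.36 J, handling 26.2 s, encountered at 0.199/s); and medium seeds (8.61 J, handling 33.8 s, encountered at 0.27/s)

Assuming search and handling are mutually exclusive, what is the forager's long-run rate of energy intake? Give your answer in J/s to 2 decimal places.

Energy encountered per unit search time: 0.17×5.73 + 0.199×1.36 + 0.27×8.61 = 3.569 J/s.
Handling time per unit search time: 0.17×9.21 + 0.199×26.2 + 0.27×33.8 = 15.91.
Rate = 3.569/(1 + 15.91) = 0.2111 J/s.

0.21 J/s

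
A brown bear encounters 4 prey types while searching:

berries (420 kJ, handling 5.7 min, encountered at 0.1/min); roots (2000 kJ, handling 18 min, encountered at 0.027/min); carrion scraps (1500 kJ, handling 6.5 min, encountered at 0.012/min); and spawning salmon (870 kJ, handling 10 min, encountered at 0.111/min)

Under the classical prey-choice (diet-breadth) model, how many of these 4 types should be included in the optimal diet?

4

E/h in descending order: carrion scraps 231, roots 111, spawning salmon 87, berries 73.7 kJ/min. The optimal diet is the largest prefix of this list for which every included type satisfies E_i/h_i > R on the types above it.
Rate on top 1: 16.7. roots: 111 > 16.7 → include.
Rate on top 2: 46.04. spawning salmon: 87 > 46.04 → include.
Rate on top 3: 63.04. berries: 73.7 > 63.04 → include.
Optimal diet: carrion scraps, roots, spawning salmon, berries — 4 of 4 types.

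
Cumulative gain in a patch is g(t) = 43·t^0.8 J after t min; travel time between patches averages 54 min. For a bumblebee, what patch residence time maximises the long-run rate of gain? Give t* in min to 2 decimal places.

By the marginal value theorem, leave when the instantaneous gain rate g'(t) equals the habitat-wide average g(t)/(T + t).
g'(t) = 0.8·43·t^-0.2. Setting 0.8·43·t^-0.2 = 43·t^0.8/(54+t) gives 0.8(54+t) = t, so 0.20·t = 0.8×54.
t* = 0.8×54/0.20 = 216 min.

216.00 min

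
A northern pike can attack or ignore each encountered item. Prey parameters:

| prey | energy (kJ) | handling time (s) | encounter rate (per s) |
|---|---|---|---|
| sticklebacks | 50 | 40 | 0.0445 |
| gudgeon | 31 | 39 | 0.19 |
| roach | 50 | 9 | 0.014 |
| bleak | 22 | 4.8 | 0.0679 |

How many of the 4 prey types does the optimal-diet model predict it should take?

Profitabilities (E/h, kJ/s): roach 5.56, bleak 4.58, sticklebacks 1.25, gudgeon 0.795. Add prey in this order while the next type's profitability exceeds the intake rate on those already taken.
Rate on top 1: 0.6217. bleak: 4.58 > 0.6217 → include.
Rate on top 2: 1.511. sticklebacks: 1.25 < 1.511 → exclude; stop.
Optimal diet: roach, bleak — 2 of 4 types.

2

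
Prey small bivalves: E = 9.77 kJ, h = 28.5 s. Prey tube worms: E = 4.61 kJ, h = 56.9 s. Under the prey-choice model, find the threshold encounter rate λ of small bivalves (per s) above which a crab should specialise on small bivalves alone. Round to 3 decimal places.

0.011 per s

Drop tube worms once their profitability E₂/h₂ falls below the rate achievable on small bivalves alone: E₂/h₂ = λE₁/(1 + λh₁).
Solve for λ: λE₁h₂ = E₂(1 + λh₁) → λ(E₁h₂ − E₂h₁) = E₂ → λ = E₂/(E₁h₂ − E₂h₁).
λ = 4.61/(9.77×56.9 − 4.61×28.5) = 4.61/424.5 = 0.01086 per s.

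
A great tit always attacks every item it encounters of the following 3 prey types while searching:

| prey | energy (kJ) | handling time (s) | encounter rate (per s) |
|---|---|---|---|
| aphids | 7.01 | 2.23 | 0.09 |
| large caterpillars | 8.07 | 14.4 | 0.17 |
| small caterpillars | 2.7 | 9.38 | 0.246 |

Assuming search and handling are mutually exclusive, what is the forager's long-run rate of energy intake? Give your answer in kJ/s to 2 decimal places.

0.45 kJ/s

R = Σλ_iE_i / (1 + Σλ_ih_i)
Numerator: 0.09×7.01 + 0.17×8.07 + 0.246×2.7 = 2.667
Denominator: 1 + 0.09×2.23 + 0.17×14.4 + 0.246×9.38 = 5.956
R = 2.667/5.956 = 0.4478 kJ/s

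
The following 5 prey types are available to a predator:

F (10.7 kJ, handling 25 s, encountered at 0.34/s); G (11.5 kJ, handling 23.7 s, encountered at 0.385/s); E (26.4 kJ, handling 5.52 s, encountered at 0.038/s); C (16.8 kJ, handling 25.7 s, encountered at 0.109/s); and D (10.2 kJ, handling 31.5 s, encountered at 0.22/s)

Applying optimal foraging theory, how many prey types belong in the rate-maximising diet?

E/h in descending order: E 4.78, C 0.654, G 0.485, F 0.428, D 0.324 kJ/s. The optimal diet is the largest prefix of this list for which every included type satisfies E_i/h_i > R on the types above it.
Rate on top 1: 0.8293. C: 0.654 < 0.8293 → exclude; stop.
Optimal diet: E — 1 of 5 types.

1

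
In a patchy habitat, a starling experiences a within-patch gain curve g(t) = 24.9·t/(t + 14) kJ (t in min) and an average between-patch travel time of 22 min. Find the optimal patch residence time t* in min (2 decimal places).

Optimal t* satisfies g'(t*) = g(t*)/(T + t*).
g'(t) = 24.9·14/(t + 14)². Setting 24.9·14/(t+14)² = 24.9t/[(t+14)(22+t)] gives 14(22+t) = t(t+14), so t² = 14×22 = 308.
t* = √308 = 17.55 min.

17.55 min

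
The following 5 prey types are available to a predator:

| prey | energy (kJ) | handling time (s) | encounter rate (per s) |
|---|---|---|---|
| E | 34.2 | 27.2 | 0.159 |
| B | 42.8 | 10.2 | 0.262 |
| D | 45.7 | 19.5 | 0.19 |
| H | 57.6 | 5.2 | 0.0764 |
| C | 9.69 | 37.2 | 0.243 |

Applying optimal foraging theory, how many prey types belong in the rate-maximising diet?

E/h in descending order: H 11.1, B 4.2, D 2.34, E 1.26, C 0.26 kJ/s. The optimal diet is the largest prefix of this list for which every included type satisfies E_i/h_i > R on the types above it.
Rate on top 1: 3.149. B: 4.2 > 3.149 → include.
Rate on top 2: 3.837. D: 2.34 < 3.837 → exclude; stop.
Optimal diet: H, B — 2 of 5 types.

2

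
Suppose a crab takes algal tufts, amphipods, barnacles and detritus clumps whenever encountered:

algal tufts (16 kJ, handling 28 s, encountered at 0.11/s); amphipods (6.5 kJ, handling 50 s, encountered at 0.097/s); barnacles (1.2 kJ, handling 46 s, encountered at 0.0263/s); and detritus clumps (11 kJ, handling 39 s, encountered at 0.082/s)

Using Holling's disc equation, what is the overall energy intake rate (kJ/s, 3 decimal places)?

0.249 kJ/s

R = Σλ_iE_i / (1 + Σλ_ih_i)
Numerator: 0.11×16 + 0.097×6.5 + 0.0263×1.2 + 0.082×11 = 3.324
Denominator: 1 + 0.11×28 + 0.097×50 + 0.0263×46 + 0.082×39 = 13.34
R = 3.324/13.34 = 0.2492 kJ/s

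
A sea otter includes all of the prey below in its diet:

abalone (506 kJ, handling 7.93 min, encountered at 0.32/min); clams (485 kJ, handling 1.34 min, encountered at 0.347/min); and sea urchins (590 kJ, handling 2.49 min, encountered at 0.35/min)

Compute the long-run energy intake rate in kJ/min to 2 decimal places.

110.12 kJ/min

R = (0.32×506 + 0.347×485 + 0.35×590) / (1 + 0.32×7.93 + 0.347×1.34 + 0.35×2.49) = 536.7/4.874 = 110.1 kJ/min.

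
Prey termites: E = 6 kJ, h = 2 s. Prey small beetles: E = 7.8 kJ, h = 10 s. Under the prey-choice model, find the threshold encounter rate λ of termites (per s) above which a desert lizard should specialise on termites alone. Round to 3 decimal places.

0.176 per s

At the threshold, the rate on termites alone equals the profitability of small beetles: λ·6/(1 + λ·2) = 7.8/10 = 0.78.
Rearranging, λ(6 − 0.78×2) = 0.78, so λ = 0.78/4.44 = 0.1757 per s.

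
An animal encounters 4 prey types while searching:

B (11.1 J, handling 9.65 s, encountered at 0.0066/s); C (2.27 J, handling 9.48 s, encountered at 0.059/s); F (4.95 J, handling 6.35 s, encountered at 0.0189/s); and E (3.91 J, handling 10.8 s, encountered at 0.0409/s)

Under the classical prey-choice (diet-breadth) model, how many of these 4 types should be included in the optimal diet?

E/h in descending order: B 1.15, F 0.78, E 0.362, C 0.239 J/s. The optimal diet is the largest prefix of this list for which every included type satisfies E_i/h_i > R on the types above it.
Rate on top 1: 0.06887. F: 0.78 > 0.06887 → include.
Rate on top 2: 0.1409. E: 0.362 > 0.1409 → include.
Rate on top 3: 0.201. C: 0.239 > 0.201 → include.
Optimal diet: B, F, E, C — 4 of 4 types.

4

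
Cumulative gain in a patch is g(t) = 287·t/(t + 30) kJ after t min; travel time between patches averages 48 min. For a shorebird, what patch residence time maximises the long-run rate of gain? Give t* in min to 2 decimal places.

37.95 min

By the marginal value theorem, leave when the instantaneous gain rate g'(t) equals the habitat-wide average g(t)/(T + t).
g'(t) = 287·30/(t + 30)². Setting 287·30/(t+30)² = 287t/[(t+30)(48+t)] gives 30(48+t) = t(t+30), so t² = 30×48 = 1440.
t* = √1440 = 37.95 min.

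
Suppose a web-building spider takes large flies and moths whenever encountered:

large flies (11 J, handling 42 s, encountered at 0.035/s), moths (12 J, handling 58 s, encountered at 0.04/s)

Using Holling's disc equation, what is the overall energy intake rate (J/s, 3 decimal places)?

R = Σλ_iE_i / (1 + Σλ_ih_i)
Numerator: 0.035×11 + 0.04×12 = 0.865
Denominator: 1 + 0.035×42 + 0.04×58 = 4.79
R = 0.865/4.79 = 0.1806 J/s

0.181 J/s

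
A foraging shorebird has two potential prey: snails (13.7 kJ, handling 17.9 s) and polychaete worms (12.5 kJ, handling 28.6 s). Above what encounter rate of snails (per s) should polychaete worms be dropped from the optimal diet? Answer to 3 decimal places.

Drop polychaete worms once their profitability E₂/h₂ falls below the rate achievable on snails alone: E₂/h₂ = λE₁/(1 + λh₁).
Solve for λ: λE₁h₂ = E₂(1 + λh₁) → λ(E₁h₂ − E₂h₁) = E₂ → λ = E₂/(E₁h₂ − E₂h₁).
λ = 12.5/(13.7×28.6 − 12.5×17.9) = 12.5/168.1 = 0.07437 per s.

0.074 per s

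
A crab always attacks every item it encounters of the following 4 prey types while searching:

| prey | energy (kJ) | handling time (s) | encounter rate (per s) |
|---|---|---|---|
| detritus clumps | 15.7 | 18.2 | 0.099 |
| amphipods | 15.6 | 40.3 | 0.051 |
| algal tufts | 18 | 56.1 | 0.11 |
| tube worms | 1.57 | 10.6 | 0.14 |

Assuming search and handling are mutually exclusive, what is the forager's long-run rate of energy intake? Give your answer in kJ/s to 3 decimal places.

R = Σλ_iE_i / (1 + Σλ_ih_i)
Numerator: 0.099×15.7 + 0.051×15.6 + 0.11×18 + 0.14×1.57 = 4.55
Denominator: 1 + 0.099×18.2 + 0.051×40.3 + 0.11×56.1 + 0.14×10.6 = 12.51
R = 4.55/12.51 = 0.3636 kJ/s

0.364 kJ/s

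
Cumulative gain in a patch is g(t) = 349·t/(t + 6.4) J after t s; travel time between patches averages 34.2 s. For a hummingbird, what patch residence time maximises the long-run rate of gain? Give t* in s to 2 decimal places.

Optimal t* satisfies g'(t*) = g(t*)/(T + t*).
g'(t) = 349·6.4/(t + 6.4)². Setting 349·6.4/(t+6.4)² = 349t/[(t+6.4)(34.2+t)] gives 6.4(34.2+t) = t(t+6.4), so t² = 6.4×34.2 = 218.9.
t* = √218.9 = 14.79 s.

14.79 s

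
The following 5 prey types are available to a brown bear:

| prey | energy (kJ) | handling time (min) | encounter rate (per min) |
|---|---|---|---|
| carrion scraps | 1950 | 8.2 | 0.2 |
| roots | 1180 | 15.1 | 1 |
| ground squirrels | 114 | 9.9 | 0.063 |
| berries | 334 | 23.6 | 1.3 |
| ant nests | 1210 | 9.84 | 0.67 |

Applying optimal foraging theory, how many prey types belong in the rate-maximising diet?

E/h in descending order: carrion scraps 238, ant nests 123, roots 78.1, berries 14.2, ground squirrels 11.5 kJ/min. The optimal diet is the largest prefix of this list for which every included type satisfies E_i/h_i > R on the types above it.
Rate on top 1: 147.7. ant nests: 123 < 147.7 → exclude; stop.
Optimal diet: carrion scraps — 1 of 5 types.

1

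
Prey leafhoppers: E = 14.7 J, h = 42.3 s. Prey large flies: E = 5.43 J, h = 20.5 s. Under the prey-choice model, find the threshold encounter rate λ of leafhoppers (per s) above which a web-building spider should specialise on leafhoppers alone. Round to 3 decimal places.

Drop large flies once their profitability E₂/h₂ falls below the rate achievable on leafhoppers alone: E₂/h₂ = λE₁/(1 + λh₁).
Solve for λ: λE₁h₂ = E₂(1 + λh₁) → λ(E₁h₂ − E₂h₁) = E₂ → λ = E₂/(E₁h₂ − E₂h₁).
λ = 5.43/(14.7×20.5 − 5.43×42.3) = 5.43/71.66 = 0.07577 per s.

0.076 per s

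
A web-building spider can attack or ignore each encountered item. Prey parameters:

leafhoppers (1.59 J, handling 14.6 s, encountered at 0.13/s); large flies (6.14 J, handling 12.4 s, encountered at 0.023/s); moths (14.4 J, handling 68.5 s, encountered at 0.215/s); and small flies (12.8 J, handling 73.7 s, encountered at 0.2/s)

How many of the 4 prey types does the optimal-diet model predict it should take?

Profitabilities (E/h, J/s): large flies 0.495, moths 0.21, small flies 0.174, leafhoppers 0.109. Add prey in this order while the next type's profitability exceeds the intake rate on those already taken.
Rate on top 1: 0.1099. moths: 0.21 > 0.1099 → include.
Rate on top 2: 0.2022. small flies: 0.174 < 0.2022 → exclude; stop.
Optimal diet: large flies, moths — 2 of 4 types.

2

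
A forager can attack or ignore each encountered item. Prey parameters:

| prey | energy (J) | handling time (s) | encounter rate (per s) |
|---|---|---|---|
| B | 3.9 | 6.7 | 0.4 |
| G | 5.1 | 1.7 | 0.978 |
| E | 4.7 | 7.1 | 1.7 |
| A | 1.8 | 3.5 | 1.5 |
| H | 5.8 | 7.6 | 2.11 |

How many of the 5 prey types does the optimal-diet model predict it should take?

1

Rank by E/h (J/s): G 3, H 0.763, E 0.662, B 0.582, A 0.514. Include each in turn until the next type's E/h falls below the running intake rate.
Rate on top 1: 1.873. H: 0.763 < 1.873 → exclude; stop.
Optimal diet: G — 1 of 5 types.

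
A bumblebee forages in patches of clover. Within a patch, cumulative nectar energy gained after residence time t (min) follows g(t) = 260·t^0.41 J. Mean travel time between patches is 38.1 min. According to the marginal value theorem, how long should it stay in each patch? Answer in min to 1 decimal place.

Maximise g(t)/(T+t): set derivative to zero → g'(t)(T+t) = g(t).
g'(t) = 0.41·260·t^-0.59. Setting 0.41·260·t^-0.59 = 260·t^0.41/(38.1+t) gives 0.41(38.1+t) = t, so 0.59·t = 0.41×38.1.
t* = 0.41×38.1/0.59 = 26.48 min.

26.5 min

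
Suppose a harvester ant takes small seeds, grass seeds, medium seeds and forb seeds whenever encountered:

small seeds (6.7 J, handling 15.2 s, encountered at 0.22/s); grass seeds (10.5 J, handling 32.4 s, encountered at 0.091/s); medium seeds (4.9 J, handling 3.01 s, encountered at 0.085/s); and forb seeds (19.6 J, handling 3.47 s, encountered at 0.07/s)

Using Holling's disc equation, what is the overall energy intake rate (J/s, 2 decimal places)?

Energy encountered per unit search time: 0.22×6.7 + 0.091×10.5 + 0.085×4.9 + 0.07×19.6 = 4.218 J/s.
Handling time per unit search time: 0.22×15.2 + 0.091×32.4 + 0.085×3.01 + 0.07×3.47 = 6.791.
Rate = 4.218/(1 + 6.791) = 0.5414 J/s.

0.54 J/s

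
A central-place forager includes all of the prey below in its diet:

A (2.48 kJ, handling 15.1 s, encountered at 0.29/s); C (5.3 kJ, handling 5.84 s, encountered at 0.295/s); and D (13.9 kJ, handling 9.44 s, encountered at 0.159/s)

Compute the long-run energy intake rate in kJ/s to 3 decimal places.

0.522 kJ/s

R = Σλ_iE_i / (1 + Σλ_ih_i)
Numerator: 0.29×2.48 + 0.295×5.3 + 0.159×13.9 = 4.493
Denominator: 1 + 0.29×15.1 + 0.295×5.84 + 0.159×9.44 = 8.603
R = 4.493/8.603 = 0.5223 kJ/s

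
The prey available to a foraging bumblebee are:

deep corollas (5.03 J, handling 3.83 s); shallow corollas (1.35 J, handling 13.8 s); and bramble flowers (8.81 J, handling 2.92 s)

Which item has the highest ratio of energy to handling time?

In descending order of E/h:
bramble flowers: 8.81/2.92 = 3.02 J/s
deep corollas: 5.03/3.83 = 1.31 J/s
shallow corollas: 1.35/13.8 = 0.0978 J/s

bramble flowers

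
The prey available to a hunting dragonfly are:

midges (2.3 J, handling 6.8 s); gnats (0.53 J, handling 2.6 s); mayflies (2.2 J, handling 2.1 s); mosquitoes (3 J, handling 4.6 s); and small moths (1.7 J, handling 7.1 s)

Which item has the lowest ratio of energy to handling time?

Profitability E/h (J/s): midges = 2.3/6.8 = 0.338, gnats = 0.53/2.6 = 0.204, mayflies = 2.2/2.1 = 1.05, mosquitoes = 3/4.6 = 0.652, small moths = 1.7/7.1 = 0.239.
Ranked: mayflies > mosquitoes > midges > small moths > gnats.

gnats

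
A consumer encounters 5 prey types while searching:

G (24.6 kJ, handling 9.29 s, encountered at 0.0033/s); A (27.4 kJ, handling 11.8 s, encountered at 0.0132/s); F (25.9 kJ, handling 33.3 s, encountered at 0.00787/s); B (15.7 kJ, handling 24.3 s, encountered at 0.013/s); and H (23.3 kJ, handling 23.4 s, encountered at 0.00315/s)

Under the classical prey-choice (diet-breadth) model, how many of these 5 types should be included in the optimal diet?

5

Rank by E/h (kJ/s): G 2.65, A 2.32, H 0.996, F 0.778, B 0.646. Include each in turn until the next type's E/h falls below the running intake rate.
Rate on top 1: 0.07877. A: 2.32 > 0.07877 → include.
Rate on top 2: 0.3733. H: 0.996 > 0.3733 → include.
Rate on top 3: 0.4097. F: 0.778 > 0.4097 → include.
Rate on top 4: 0.4731. B: 0.646 > 0.4731 → include.
Optimal diet: G, A, H, F, B — 5 of 5 types.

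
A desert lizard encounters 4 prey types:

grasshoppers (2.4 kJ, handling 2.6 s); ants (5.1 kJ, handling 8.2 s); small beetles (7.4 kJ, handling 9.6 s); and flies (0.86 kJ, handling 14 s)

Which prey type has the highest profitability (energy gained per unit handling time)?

grasshoppers

In descending order of E/h:
grasshoppers: 2.4/2.6 = 0.923 kJ/s
small beetles: 7.4/9.6 = 0.771 kJ/s
ants: 5.1/8.2 = 0.622 kJ/s
flies: 0.86/14 = 0.0614 kJ/s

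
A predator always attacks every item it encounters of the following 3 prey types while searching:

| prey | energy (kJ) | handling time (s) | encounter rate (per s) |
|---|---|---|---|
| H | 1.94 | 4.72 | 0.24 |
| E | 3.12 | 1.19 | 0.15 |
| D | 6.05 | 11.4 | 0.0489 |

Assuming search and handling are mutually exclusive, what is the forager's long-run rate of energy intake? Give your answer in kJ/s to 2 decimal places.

R = Σλ_iE_i / (1 + Σλ_ih_i)
Numerator: 0.24×1.94 + 0.15×3.12 + 0.0489×6.05 = 1.229
Denominator: 1 + 0.24×4.72 + 0.15×1.19 + 0.0489×11.4 = 2.869
R = 1.229/2.869 = 0.4286 kJ/s

0.43 kJ/s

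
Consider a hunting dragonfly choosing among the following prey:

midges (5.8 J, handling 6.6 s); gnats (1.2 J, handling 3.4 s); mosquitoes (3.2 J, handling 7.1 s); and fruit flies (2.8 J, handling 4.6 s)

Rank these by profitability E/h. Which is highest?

midges

In descending order of E/h:
midges: 5.8/6.6 = 0.879 J/s
fruit flies: 2.8/4.6 = 0.609 J/s
mosquitoes: 3.2/7.1 = 0.451 J/s
gnats: 1.2/3.4 = 0.353 J/s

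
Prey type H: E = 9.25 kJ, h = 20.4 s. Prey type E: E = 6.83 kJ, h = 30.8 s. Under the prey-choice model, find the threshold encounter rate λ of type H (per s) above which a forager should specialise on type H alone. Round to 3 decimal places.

0.047 per s

The zero-one rule: include type E iff E₂/h₂ > λE₁/(1+λh₁). Equality gives the switch point.
λE₁h₂ = E₂ + λE₂h₁ ⇒ λ = E₂/(E₁h₂ − E₂h₁) = 6.83/(284.9 − 139.3) = 0.04692 per s.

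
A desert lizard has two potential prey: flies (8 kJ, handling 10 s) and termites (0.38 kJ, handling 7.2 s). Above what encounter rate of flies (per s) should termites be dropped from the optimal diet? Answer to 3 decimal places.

Drop termites once their profitability E₂/h₂ falls below the rate achievable on flies alone: E₂/h₂ = λE₁/(1 + λh₁).
Solve for λ: λE₁h₂ = E₂(1 + λh₁) → λ(E₁h₂ − E₂h₁) = E₂ → λ = E₂/(E₁h₂ − E₂h₁).
λ = 0.38/(8×7.2 − 0.38×10) = 0.38/53.8 = 0.007063 per s.

0.007 per s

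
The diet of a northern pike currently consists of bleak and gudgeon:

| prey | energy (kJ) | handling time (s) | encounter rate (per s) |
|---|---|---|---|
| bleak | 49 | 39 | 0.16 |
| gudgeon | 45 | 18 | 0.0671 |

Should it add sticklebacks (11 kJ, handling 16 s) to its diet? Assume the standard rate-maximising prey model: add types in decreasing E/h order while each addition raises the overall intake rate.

Current rate: (0.16×49 + 0.0671×45)/(1 + 0.16×39 + 0.0671×18) = 1.285 kJ/s.
sticklebacks: E/h = 11/16 = 0.6875 kJ/s.
Since 0.6875 < R, time spent handling sticklebacks is better spent searching.

No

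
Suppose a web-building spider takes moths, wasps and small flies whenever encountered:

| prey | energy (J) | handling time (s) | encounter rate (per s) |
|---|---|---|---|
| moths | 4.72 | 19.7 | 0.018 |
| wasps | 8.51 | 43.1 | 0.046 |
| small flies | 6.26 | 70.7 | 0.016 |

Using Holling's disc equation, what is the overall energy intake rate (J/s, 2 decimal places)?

0.13 J/s

R = Σλ_iE_i / (1 + Σλ_ih_i)
Numerator: 0.018×4.72 + 0.046×8.51 + 0.016×6.26 = 0.5766
Denominator: 1 + 0.018×19.7 + 0.046×43.1 + 0.016×70.7 = 4.468
R = 0.5766/4.468 = 0.129 J/s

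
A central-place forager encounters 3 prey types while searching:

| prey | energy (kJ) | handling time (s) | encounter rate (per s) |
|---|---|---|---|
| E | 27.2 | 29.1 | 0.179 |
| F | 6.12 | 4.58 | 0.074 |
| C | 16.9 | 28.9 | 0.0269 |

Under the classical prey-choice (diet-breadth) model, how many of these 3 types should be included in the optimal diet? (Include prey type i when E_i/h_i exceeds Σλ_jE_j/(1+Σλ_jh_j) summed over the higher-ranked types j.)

2

E/h in descending order: F 1.34, E 0.935, C 0.585 kJ/s. The optimal diet is the largest prefix of this list for which every included type satisfies E_i/h_i > R on the types above it.
Rate on top 1: 0.3382. E: 0.935 > 0.3382 → include.
Rate on top 2: 0.8127. C: 0.585 < 0.8127 → exclude; stop.
Optimal diet: F, E — 2 of 3 types.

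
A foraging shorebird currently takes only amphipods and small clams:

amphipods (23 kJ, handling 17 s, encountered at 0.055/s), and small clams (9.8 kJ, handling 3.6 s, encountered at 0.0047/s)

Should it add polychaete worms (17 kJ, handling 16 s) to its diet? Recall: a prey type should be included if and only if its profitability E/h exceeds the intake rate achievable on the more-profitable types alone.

Yes

Current rate: (0.055×23 + 0.0047×9.8)/(1 + 0.055×17 + 0.0047×3.6) = 0.6717 kJ/s.
Profitability of polychaete worms: 17/16 = 1.062 kJ/s.
1.062 > 0.6717, so adding polychaete worms raises the average — include it.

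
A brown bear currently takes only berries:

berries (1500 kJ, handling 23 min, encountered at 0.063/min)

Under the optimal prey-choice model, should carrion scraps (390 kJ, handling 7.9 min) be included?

Yes

Current rate: (0.063×1500)/(1 + 0.063×23) = 38.59 kJ/min.
Profitability of carrion scraps: 390/7.9 = 49.37 kJ/min.
Since 49.37 > R, including carrion scraps increases the long-run rate.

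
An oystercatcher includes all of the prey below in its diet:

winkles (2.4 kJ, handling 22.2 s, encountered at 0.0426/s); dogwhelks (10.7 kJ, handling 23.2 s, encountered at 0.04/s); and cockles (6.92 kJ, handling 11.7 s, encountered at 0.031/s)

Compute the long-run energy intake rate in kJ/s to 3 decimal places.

R = (0.0426×2.4 + 0.04×10.7 + 0.031×6.92) / (1 + 0.0426×22.2 + 0.04×23.2 + 0.031×11.7) = 0.7448/3.236 = 0.2301 kJ/s.

0.230 kJ/s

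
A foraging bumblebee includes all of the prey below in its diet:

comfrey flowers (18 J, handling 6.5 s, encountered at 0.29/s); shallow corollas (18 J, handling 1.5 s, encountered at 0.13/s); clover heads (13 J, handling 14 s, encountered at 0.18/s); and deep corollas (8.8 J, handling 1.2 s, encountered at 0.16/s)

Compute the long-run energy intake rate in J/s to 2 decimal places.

1.95 J/s

R = (0.29×18 + 0.13×18 + 0.18×13 + 0.16×8.8) / (1 + 0.29×6.5 + 0.13×1.5 + 0.18×14 + 0.16×1.2) = 11.31/5.792 = 1.952 J/s.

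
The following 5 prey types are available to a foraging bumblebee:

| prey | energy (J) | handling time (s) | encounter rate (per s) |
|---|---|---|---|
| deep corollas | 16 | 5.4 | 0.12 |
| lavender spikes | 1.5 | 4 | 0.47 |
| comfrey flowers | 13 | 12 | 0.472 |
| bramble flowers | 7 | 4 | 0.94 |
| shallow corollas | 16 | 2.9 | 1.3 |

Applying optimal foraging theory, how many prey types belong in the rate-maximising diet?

Rank by E/h (J/s): shallow corollas 5.52, deep corollas 2.96, bramble flowers 1.75, comfrey flowers 1.08, lavender spikes 0.375. Include each in turn until the next type's E/h falls below the running intake rate.
Rate on top 1: 4.361. deep corollas: 2.96 < 4.361 → exclude; stop.
Optimal diet: shallow corollas — 1 of 5 types.

1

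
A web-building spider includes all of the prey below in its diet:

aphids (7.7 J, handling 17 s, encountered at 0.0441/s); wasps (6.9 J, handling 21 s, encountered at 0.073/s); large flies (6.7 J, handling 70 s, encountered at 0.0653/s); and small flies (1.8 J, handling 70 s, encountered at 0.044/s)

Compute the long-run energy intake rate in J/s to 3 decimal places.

0.124 J/s

R = (0.0441×7.7 + 0.073×6.9 + 0.0653×6.7 + 0.044×1.8) / (1 + 0.0441×17 + 0.073×21 + 0.0653×70 + 0.044×70) = 1.36/10.93 = 0.1244 J/s.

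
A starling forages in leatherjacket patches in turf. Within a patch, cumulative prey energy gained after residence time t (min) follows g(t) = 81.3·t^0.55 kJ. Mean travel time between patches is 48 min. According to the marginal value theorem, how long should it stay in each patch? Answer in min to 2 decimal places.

Maximise g(t)/(T+t): set derivative to zero → g'(t)(T+t) = g(t).
g'(t) = 0.55·81.3·t^-0.45. Setting 0.55·81.3·t^-0.45 = 81.3·t^0.55/(48+t) gives 0.55(48+t) = t, so 0.45·t = 0.55×48.
t* = 0.55×48/0.45 = 58.67 min.

58.67 min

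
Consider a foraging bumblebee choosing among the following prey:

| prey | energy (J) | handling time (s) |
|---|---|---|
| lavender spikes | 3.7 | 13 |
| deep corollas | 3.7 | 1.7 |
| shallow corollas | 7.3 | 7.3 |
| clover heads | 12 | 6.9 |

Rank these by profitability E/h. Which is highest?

Profitability E/h (J/s): lavender spikes = 3.7/13 = 0.285, deep corollas = 3.7/1.7 = 2.18, shallow corollas = 7.3/7.3 = 1, clover heads = 12/6.9 = 1.74.
Ranked: deep corollas > clover heads > shallow corollas > lavender spikes.

deep corollas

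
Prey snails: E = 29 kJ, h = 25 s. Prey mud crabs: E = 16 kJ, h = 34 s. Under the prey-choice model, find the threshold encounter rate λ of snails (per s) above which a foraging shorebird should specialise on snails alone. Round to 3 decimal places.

Drop mud crabs once their profitability E₂/h₂ falls below the rate achievable on snails alone: E₂/h₂ = λE₁/(1 + λh₁).
Solve for λ: λE₁h₂ = E₂(1 + λh₁) → λ(E₁h₂ − E₂h₁) = E₂ → λ = E₂/(E₁h₂ − E₂h₁).
λ = 16/(29×34 − 16×25) = 16/586 = 0.0273 per s.

0.027 per s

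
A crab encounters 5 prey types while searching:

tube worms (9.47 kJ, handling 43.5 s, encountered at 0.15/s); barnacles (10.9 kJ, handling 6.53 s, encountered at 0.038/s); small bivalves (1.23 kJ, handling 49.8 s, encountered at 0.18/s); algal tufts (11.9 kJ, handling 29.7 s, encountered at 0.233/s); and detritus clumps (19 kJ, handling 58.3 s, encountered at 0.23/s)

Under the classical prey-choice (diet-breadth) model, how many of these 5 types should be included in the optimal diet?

Profitabilities (E/h, kJ/s): barnacles 1.67, algal tufts 0.401, detritus clumps 0.326, tube worms 0.218, small bivalves 0.0247. Add prey in this order while the next type's profitability exceeds the intake rate on those already taken.
Rate on top 1: 0.3319. algal tufts: 0.401 > 0.3319 → include.
Rate on top 2: 0.3902. detritus clumps: 0.326 < 0.3902 → exclude; stop.
Optimal diet: barnacles, algal tufts — 2 of 5 types.

2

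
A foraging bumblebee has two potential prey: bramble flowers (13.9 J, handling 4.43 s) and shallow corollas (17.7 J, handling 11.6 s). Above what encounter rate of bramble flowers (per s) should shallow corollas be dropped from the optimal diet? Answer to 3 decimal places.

Drop shallow corollas once their profitability E₂/h₂ falls below the rate achievable on bramble flowers alone: E₂/h₂ = λE₁/(1 + λh₁).
Solve for λ: λE₁h₂ = E₂(1 + λh₁) → λ(E₁h₂ − E₂h₁) = E₂ → λ = E₂/(E₁h₂ − E₂h₁).
λ = 17.7/(13.9×11.6 − 17.7×4.43) = 17.7/82.83 = 0.2137 per s.

0.214 per s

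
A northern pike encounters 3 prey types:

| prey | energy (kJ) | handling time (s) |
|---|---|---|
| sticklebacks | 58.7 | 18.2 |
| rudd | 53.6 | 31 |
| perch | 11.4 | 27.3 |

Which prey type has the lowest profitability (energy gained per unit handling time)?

In descending order of E/h:
sticklebacks: 58.7/18.2 = 3.23 kJ/s
rudd: 53.6/31 = 1.73 kJ/s
perch: 11.4/27.3 = 0.418 kJ/s

perch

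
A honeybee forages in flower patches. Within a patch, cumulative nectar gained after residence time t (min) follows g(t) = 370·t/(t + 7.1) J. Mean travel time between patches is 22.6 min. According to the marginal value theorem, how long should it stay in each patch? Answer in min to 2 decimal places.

Optimal t* satisfies g'(t*) = g(t*)/(T + t*).
g'(t) = 370·7.1/(t + 7.1)². Setting 370·7.1/(t+7.1)² = 370t/[(t+7.1)(22.6+t)] gives 7.1(22.6+t) = t(t+7.1), so t² = 7.1×22.6 = 160.5.
t* = √160.5 = 12.67 min.

12.67 min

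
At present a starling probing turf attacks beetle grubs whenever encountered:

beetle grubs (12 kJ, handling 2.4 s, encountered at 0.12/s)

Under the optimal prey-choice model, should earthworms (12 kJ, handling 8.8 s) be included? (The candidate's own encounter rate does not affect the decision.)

Intake rate on the current diet: R = (0.12×12) / (1 + 0.12×2.4) = 1.44/1.288 = 1.118 kJ/s.
Profitability of earthworms: 12/8.8 = 1.364 kJ/s.
Since 1.364 > R, including earthworms increases the long-run rate.

Yes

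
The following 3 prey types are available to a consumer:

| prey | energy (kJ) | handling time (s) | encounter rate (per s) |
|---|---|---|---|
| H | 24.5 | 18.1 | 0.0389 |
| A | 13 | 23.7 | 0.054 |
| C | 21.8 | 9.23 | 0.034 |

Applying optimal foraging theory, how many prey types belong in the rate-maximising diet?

2

E/h in descending order: C 2.36, H 1.35, A 0.549 kJ/s. The optimal diet is the largest prefix of this list for which every included type satisfies E_i/h_i > R on the types above it.
Rate on top 1: 0.5642. H: 1.35 > 0.5642 → include.
Rate on top 2: 0.8396. A: 0.549 < 0.8396 → exclude; stop.
Optimal diet: C, H — 2 of 3 types.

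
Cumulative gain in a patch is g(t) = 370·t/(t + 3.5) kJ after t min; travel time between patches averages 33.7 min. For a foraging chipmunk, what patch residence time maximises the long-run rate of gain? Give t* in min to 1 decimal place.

By the marginal value theorem, leave when the instantaneous gain rate g'(t) equals the habitat-wide average g(t)/(T + t).
g'(t) = 370·3.5/(t + 3.5)². Setting 370·3.5/(t+3.5)² = 370t/[(t+3.5)(33.7+t)] gives 3.5(33.7+t) = t(t+3.5), so t² = 3.5×33.7 = 118.
t* = √118 = 10.86 min.

10.9 min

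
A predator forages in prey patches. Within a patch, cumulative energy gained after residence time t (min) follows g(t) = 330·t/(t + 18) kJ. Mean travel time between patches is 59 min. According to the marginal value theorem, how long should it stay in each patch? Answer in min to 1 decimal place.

32.6 min

Optimal t* satisfies g'(t*) = g(t*)/(T + t*).
g'(t) = 330·18/(t + 18)². Setting 330·18/(t+18)² = 330t/[(t+18)(59+t)] gives 18(59+t) = t(t+18), so t² = 18×59 = 1062.
t* = √1062 = 32.59 min.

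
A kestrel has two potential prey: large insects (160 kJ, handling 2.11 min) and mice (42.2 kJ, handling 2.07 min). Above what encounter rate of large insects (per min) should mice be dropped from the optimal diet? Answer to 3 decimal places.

0.174 per min

Drop mice once their profitability E₂/h₂ falls below the rate achievable on large insects alone: E₂/h₂ = λE₁/(1 + λh₁).
Solve for λ: λE₁h₂ = E₂(1 + λh₁) → λ(E₁h₂ − E₂h₁) = E₂ → λ = E₂/(E₁h₂ − E₂h₁).
λ = 42.2/(160×2.07 − 42.2×2.11) = 42.2/242.2 = 0.1743 per min.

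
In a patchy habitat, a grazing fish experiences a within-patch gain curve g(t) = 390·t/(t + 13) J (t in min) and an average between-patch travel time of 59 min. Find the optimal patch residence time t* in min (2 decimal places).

Optimal t* satisfies g'(t*) = g(t*)/(T + t*).
g'(t) = 390·13/(t + 13)². Setting 390·13/(t+13)² = 390t/[(t+13)(59+t)] gives 13(59+t) = t(t+13), so t² = 13×59 = 767.
t* = √767 = 27.69 min.

27.69 min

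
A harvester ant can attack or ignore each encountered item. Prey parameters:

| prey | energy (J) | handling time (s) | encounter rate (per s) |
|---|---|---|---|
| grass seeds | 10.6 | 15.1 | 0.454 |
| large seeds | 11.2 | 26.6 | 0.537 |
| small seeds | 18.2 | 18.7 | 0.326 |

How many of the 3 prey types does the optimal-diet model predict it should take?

Profitabilities (E/h, J/s): small seeds 0.973, grass seeds 0.702, large seeds 0.421. Add prey in this order while the next type's profitability exceeds the intake rate on those already taken.
Rate on top 1: 0.8361. grass seeds: 0.702 < 0.8361 → exclude; stop.
Optimal diet: small seeds — 1 of 3 types.

1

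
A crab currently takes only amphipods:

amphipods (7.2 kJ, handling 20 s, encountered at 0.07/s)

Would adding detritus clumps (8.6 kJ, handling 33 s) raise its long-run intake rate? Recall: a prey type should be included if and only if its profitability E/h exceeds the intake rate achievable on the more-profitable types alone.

Current rate: (0.07×7.2)/(1 + 0.07×20) = 0.21 kJ/s.
Profitability of detritus clumps: 8.6/33 = 0.2606 kJ/s.
0.2606 > 0.21, so adding detritus clumps raises the average — include it.

Yes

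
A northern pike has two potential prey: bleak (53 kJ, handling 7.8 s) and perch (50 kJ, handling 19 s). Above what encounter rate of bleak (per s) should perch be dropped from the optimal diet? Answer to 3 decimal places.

Drop perch once their profitability E₂/h₂ falls below the rate achievable on bleak alone: E₂/h₂ = λE₁/(1 + λh₁).
Solve for λ: λE₁h₂ = E₂(1 + λh₁) → λ(E₁h₂ − E₂h₁) = E₂ → λ = E₂/(E₁h₂ − E₂h₁).
λ = 50/(53×19 − 50×7.8) = 50/617 = 0.08104 per s.

0.081 per s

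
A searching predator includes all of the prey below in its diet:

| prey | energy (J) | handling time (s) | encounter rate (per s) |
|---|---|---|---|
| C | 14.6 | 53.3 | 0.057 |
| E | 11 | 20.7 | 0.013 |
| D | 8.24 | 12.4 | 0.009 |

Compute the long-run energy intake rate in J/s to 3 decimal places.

0.237 J/s

R = (0.057×14.6 + 0.013×11 + 0.009×8.24) / (1 + 0.057×53.3 + 0.013×20.7 + 0.009×12.4) = 1.049/4.419 = 0.2375 J/s.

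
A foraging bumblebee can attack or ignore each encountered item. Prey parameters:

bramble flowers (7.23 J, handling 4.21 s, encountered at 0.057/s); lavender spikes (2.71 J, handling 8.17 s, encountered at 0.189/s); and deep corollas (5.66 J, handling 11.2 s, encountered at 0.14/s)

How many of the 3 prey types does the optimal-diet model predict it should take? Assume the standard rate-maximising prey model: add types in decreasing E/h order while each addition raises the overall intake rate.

2

Profitabilities (E/h, J/s): bramble flowers 1.72, deep corollas 0.505, lavender spikes 0.332. Add prey in this order while the next type's profitability exceeds the intake rate on those already taken.
Rate on top 1: 0.3324. deep corollas: 0.505 > 0.3324 → include.
Rate on top 2: 0.429. lavender spikes: 0.332 < 0.429 → exclude; stop.
Optimal diet: bramble flowers, deep corollas — 2 of 3 types.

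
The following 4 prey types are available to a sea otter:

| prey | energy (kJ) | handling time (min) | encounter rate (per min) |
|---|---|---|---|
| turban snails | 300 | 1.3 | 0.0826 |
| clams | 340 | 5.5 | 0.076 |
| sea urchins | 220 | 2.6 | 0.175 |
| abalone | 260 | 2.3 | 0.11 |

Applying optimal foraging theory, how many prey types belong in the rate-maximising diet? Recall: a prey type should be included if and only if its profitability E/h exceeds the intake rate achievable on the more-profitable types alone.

Profitabilities (E/h, kJ/min): turban snails 231, abalone 113, sea urchins 84.6, clams 61.8. Add prey in this order while the next type's profitability exceeds the intake rate on those already taken.
Rate on top 1: 22.38. abalone: 113 > 22.38 → include.
Rate on top 2: 39.24. sea urchins: 84.6 > 39.24 → include.
Rate on top 3: 50.61. clams: 61.8 > 50.61 → include.
Optimal diet: turban snails, abalone, sea urchins, clams — 4 of 4 types.

4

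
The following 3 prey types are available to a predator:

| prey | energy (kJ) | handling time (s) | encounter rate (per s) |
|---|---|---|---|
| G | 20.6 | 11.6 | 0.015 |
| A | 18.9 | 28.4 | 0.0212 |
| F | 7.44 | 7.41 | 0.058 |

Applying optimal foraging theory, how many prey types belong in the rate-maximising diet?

E/h in descending order: G 1.78, F 1, A 0.665 kJ/s. The optimal diet is the largest prefix of this list for which every included type satisfies E_i/h_i > R on the types above it.
Rate on top 1: 0.2632. F: 1 > 0.2632 → include.
Rate on top 2: 0.4617. A: 0.665 > 0.4617 → include.
Optimal diet: G, F, A — 3 of 3 types.

3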